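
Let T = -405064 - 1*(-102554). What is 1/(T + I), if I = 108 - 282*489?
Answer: -1/440300 ≈ -2.2712e-6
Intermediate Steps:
I = -137790 (I = 108 - 137898 = -137790)
T = -302510 (T = -405064 + 102554 = -302510)
1/(T + I) = 1/(-302510 - 137790) = 1/(-440300) = -1/440300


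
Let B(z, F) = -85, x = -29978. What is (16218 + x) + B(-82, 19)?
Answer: -13845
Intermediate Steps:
(16218 + x) + B(-82, 19) = (16218 - 29978) - 85 = -13760 - 85 = -13845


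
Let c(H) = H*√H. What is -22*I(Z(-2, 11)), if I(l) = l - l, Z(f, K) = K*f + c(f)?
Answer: 0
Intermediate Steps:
c(H) = H^(3/2)
Z(f, K) = f^(3/2) + K*f (Z(f, K) = K*f + f^(3/2) = f^(3/2) + K*f)
I(l) = 0
-22*I(Z(-2, 11)) = -22*0 = 0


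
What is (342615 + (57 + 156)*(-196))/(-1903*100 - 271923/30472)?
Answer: -9168019224/5799093523 ≈ -1.5809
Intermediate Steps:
(342615 + (57 + 156)*(-196))/(-1903*100 - 271923/30472) = (342615 + 213*(-196))/(-190300 - 271923*1/30472) = (342615 - 41748)/(-190300 - 271923/30472) = 300867/(-5799093523/30472) = 300867*(-30472/5799093523) = -9168019224/5799093523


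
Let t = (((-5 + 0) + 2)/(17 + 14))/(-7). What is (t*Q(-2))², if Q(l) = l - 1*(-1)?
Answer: 9/47089 ≈ 0.00019113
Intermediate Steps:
Q(l) = 1 + l (Q(l) = l + 1 = 1 + l)
t = 3/217 (t = ((-5 + 2)/31)*(-⅐) = -3*1/31*(-⅐) = -3/31*(-⅐) = 3/217 ≈ 0.013825)
(t*Q(-2))² = (3*(1 - 2)/217)² = ((3/217)*(-1))² = (-3/217)² = 9/47089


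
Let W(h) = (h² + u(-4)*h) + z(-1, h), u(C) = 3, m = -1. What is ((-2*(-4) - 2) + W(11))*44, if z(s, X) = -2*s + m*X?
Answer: 6644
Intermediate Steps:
z(s, X) = -X - 2*s (z(s, X) = -2*s - X = -X - 2*s)
W(h) = 2 + h² + 2*h (W(h) = (h² + 3*h) + (-h - 2*(-1)) = (h² + 3*h) + (-h + 2) = (h² + 3*h) + (2 - h) = 2 + h² + 2*h)
((-2*(-4) - 2) + W(11))*44 = ((-2*(-4) - 2) + (2 + 11² + 2*11))*44 = ((8 - 2) + (2 + 121 + 22))*44 = (6 + 145)*44 = 151*44 = 6644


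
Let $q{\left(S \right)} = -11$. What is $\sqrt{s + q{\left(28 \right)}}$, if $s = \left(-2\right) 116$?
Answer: $9 i \sqrt{3} \approx 15.588 i$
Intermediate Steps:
$s = -232$
$\sqrt{s + q{\left(28 \right)}} = \sqrt{-232 - 11} = \sqrt{-243} = 9 i \sqrt{3}$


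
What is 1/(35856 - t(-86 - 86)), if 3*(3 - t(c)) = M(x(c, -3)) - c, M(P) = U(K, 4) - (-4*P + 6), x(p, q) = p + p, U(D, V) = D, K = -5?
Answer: 1/35448 ≈ 2.8210e-5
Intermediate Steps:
x(p, q) = 2*p
M(P) = -11 + 4*P (M(P) = -5 - (-4*P + 6) = -5 - (6 - 4*P) = -5 + (-6 + 4*P) = -11 + 4*P)
t(c) = 20/3 - 7*c/3 (t(c) = 3 - ((-11 + 4*(2*c)) - c)/3 = 3 - ((-11 + 8*c) - c)/3 = 3 - (-11 + 7*c)/3 = 3 + (11/3 - 7*c/3) = 20/3 - 7*c/3)
1/(35856 - t(-86 - 86)) = 1/(35856 - (20/3 - 7*(-86 - 86)/3)) = 1/(35856 - (20/3 - 7/3*(-172))) = 1/(35856 - (20/3 + 1204/3)) = 1/(35856 - 1*408) = 1/(35856 - 408) = 1/35448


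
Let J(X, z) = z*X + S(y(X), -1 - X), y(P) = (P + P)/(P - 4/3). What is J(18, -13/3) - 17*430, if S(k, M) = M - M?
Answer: -7388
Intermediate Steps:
y(P) = 2*P/(-4/3 + P) (y(P) = (2*P)/(P - 4*⅓) = (2*P)/(P - 4/3) = (2*P)/(-4/3 + P) = 2*P/(-4/3 + P))
S(k, M) = 0
J(X, z) = X*z (J(X, z) = z*X + 0 = X*z + 0 = X*z)
J(18, -13/3) - 17*430 = 18*(-13/3) - 17*430 = 18*(-13*⅓) - 7310 = 18*(-13/3) - 7310 = -78 - 7310 = -7388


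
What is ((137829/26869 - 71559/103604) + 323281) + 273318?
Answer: 1660786396802669/2783735876 ≈ 5.9660e+5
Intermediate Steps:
((137829/26869 - 71559/103604) + 323281) + 273318 = (12356916945/2783735876 + 323281) + 273318 = 899941274646101/2783735876 + 273318 = 1660786396802669/2783735876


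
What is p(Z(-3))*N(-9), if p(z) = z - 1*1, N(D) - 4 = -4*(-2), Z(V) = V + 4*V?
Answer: -192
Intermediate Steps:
Z(V) = 5*V
N(D) = 12 (N(D) = 4 - 4*(-2) = 4 + 8 = 12)
p(z) = -1 + z (p(z) = z - 1 = -1 + z)
p(Z(-3))*N(-9) = (-1 + 5*(-3))*12 = (-1 - 15)*12 = -16*12 = -192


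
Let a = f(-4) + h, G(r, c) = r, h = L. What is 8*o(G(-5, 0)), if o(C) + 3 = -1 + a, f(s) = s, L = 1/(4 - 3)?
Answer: -56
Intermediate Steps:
L = 1 (L = 1/1 = 1)
h = 1
a = -3 (a = -4 + 1 = -3)
o(C) = -7 (o(C) = -3 + (-1 - 3) = -3 - 4 = -7)
8*o(G(-5, 0)) = 8*(-7) = -56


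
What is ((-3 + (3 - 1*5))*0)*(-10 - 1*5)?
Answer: 0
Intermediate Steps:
((-3 + (3 - 1*5))*0)*(-10 - 1*5) = ((-3 + (3 - 5))*0)*(-10 - 5) = ((-3 - 2)*0)*(-15) = -5*0*(-15) = 0*(-15) = 0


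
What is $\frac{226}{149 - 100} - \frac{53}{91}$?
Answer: $\frac{2567}{637} \approx 4.0298$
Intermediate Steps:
$\frac{226}{149 - 100} - \frac{53}{91} = \frac{226}{49} - \frac{53}{91} = \frac{2567}{637}$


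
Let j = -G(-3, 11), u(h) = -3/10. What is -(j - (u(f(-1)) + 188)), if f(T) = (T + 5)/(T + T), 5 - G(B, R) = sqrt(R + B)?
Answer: 1927/10 - 2*sqrt(2) ≈ 189.87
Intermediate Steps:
G(B, R) = 5 - sqrt(B + R) (G(B, R) = 5 - sqrt(R + B) = 5 - sqrt(B + R))
f(T) = (5 + T)/(2*T) (f(T) = (5 + T)/((2*T)) = (5 + T)*(1/(2*T)) = (5 + T)/(2*T))
u(h) = -3/10 (u(h) = -3*1/10 = -3/10)
j = -5 + 2*sqrt(2) (j = -(5 - sqrt(-3 + 11)) = -(5 - sqrt(8)) = -(5 - 2*sqrt(2)) = -5 + 2*sqrt(2) ≈ -2.1716)
-(j - (u(f(-1)) + 188)) = -((-5 + 2*sqrt(2)) - (-3/10 + 188)) = -((-5 + 2*sqrt(2)) - 1*1877/10) = -((-5 + 2*sqrt(2)) - 1877/10) = -(-1927/10 + 2*sqrt(2)) = 1927/10 - 2*sqrt(2)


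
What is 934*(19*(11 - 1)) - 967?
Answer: 176493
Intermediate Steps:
934*(19*(11 - 1)) - 967 = 934*(19*10) - 967 = 934*190 - 967 = 177460 - 967 = 176493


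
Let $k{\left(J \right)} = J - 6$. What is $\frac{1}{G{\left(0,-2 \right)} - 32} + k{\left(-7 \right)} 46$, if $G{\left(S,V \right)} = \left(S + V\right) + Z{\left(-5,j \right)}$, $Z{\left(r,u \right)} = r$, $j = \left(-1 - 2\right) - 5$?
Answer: $- \frac{23323}{39} \approx -598.03$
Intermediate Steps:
$j = -8$ ($j = -3 - 5 = -8$)
$G{\left(S,V \right)} = -5 + S + V$ ($G{\left(S,V \right)} = \left(S + V\right) - 5 = -5 + S + V$)
$k{\left(J \right)} = -6 + J$
$\frac{1}{G{\left(0,-2 \right)} - 32} + k{\left(-7 \right)} 46 = \frac{1}{\left(-5 + 0 - 2\right) - 32} + \left(-6 - 7\right) 46 = \frac{1}{-7 - 32} - 598 = \frac{1}{-39} - 598 = - \frac{1}{39} - 598 = - \frac{23323}{39}$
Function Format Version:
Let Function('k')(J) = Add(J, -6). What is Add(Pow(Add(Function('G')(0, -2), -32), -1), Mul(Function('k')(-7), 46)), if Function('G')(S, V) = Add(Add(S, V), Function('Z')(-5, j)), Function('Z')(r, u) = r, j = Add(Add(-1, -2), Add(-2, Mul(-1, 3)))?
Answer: Rational(-23323, 39) ≈ -598.03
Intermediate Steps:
j = -8 (j = Add(-3, Add(-2, -3)) = Add(-3, -5) = -8)
Function('G')(S, V) = Add(-5, S, V) (Function('G')(S, V) = Add(Add(S, V), -5) = Add(-5, S, V))
Function('k')(J) = Add(-6, J)
Add(Pow(Add(Function('G')(0, -2), -32), -1), Mul(Function('k')(-7), 46)) = Add(Pow(Add(Add(-5, 0, -2), -32), -1), Mul(Add(-6, -7), 46)) = Add(Pow(Add(-7, -32), -1), Mul(-13, 46)) = Add(Pow(-39, -1), -598) = Add(Rational(-1, 39), -598) = Rational(-23323, 39)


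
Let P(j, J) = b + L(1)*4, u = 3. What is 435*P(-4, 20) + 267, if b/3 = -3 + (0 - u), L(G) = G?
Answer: -5823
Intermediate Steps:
b = -18 (b = 3*(-3 + (0 - 1*3)) = 3*(-3 + (0 - 3)) = 3*(-3 - 3) = 3*(-6) = -18)
P(j, J) = -14 (P(j, J) = -18 + 1*4 = -18 + 4 = -14)
435*P(-4, 20) + 267 = 435*(-14) + 267 = -6090 + 267 = -5823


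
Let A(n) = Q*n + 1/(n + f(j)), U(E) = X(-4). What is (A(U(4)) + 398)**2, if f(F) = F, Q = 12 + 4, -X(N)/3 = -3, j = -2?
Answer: 14402025/49 ≈ 2.9392e+5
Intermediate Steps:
X(N) = 9 (X(N) = -3*(-3) = 9)
Q = 16
U(E) = 9
A(n) = 1/(-2 + n) + 16*n (A(n) = 16*n + 1/(n - 2) = 16*n + 1/(-2 + n) = 1/(-2 + n) + 16*n)
(A(U(4)) + 398)**2 = ((1 - 32*9 + 16*9**2)/(-2 + 9) + 398)**2 = ((1 - 288 + 16*81)/7 + 398)**2 = ((1 - 288 + 1296)/7 + 398)**2 = ((1/7)*1009 + 398)**2 = (1009/7 + 398)**2 = (3795/7)**2 = 14402025/49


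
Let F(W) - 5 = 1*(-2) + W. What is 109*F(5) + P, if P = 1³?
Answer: 873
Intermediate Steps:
F(W) = 3 + W (F(W) = 5 + (1*(-2) + W) = 5 + (-2 + W) = 3 + W)
P = 1
109*F(5) + P = 109*(3 + 5) + 1 = 109*8 + 1 = 872 + 1 = 873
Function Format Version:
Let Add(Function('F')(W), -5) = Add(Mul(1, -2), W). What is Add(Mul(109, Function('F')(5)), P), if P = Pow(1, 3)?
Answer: 873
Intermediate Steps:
Function('F')(W) = Add(3, W) (Function('F')(W) = Add(5, Add(Mul(1, -2), W)) = Add(5, Add(-2, W)) = Add(3, W))
P = 1
Add(Mul(109, Function('F')(5)), P) = Add(Mul(109, Add(3, 5)), 1) = Add(Mul(109, 8), 1) = Add(872, 1) = 873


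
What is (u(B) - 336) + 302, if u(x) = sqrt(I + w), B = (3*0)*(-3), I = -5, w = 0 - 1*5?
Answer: -34 + I*sqrt(10) ≈ -34.0 + 3.1623*I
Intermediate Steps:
w = -5 (w = 0 - 5 = -5)
B = 0 (B = 0*(-3) = 0)
u(x) = I*sqrt(10) (u(x) = sqrt(-5 - 5) = sqrt(-10) = I*sqrt(10))
(u(B) - 336) + 302 = (I*sqrt(10) - 336) + 302 = (-336 + I*sqrt(10)) + 302 = -34 + I*sqrt(10)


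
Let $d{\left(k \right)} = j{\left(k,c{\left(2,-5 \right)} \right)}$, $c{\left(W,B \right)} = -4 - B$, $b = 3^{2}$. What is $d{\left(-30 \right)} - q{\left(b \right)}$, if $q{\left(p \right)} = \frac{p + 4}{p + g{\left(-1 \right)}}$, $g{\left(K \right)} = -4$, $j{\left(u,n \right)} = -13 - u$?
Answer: $\frac{72}{5} \approx 14.4$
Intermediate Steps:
$b = 9$
$d{\left(k \right)} = -13 - k$
$q{\left(p \right)} = \frac{4 + p}{-4 + p}$ ($q{\left(p \right)} = \frac{p + 4}{p - 4} = \frac{4 + p}{-4 + p}$)
$d{\left(-30 \right)} - q{\left(b \right)} = \left(-13 - -30\right) - \frac{4 + 9}{-4 + 9} = \left(-13 + 30\right) - \frac{1}{5} \cdot 13 = 17 - \frac{1}{5} \cdot 13 = 17 - \frac{13}{5} = \frac{72}{5}$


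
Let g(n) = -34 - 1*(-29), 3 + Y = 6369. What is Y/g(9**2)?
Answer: -6366/5 ≈ -1273.2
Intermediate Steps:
Y = 6366 (Y = -3 + 6369 = 6366)
g(n) = -5 (g(n) = -34 + 29 = -5)
Y/g(9**2) = 6366/(-5) = 6366*(-1/5) = -6366/5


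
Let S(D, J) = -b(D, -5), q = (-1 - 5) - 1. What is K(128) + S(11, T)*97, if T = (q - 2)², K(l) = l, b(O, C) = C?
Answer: 613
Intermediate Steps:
q = -7 (q = -6 - 1 = -7)
T = 81 (T = (-7 - 2)² = (-9)² = 81)
S(D, J) = 5 (S(D, J) = -1*(-5) = 5)
K(128) + S(11, T)*97 = 128 + 5*97 = 128 + 485 = 613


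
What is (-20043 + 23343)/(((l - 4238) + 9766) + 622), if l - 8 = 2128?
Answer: 550/1381 ≈ 0.39826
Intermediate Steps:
l = 2136 (l = 8 + 2128 = 2136)
(-20043 + 23343)/(((l - 4238) + 9766) + 622) = (-20043 + 23343)/(((2136 - 4238) + 9766) + 622) = 3300/((-2102 + 9766) + 622) = 3300/(7664 + 622) = 3300/8286 = 3300*(1/8286) = 550/1381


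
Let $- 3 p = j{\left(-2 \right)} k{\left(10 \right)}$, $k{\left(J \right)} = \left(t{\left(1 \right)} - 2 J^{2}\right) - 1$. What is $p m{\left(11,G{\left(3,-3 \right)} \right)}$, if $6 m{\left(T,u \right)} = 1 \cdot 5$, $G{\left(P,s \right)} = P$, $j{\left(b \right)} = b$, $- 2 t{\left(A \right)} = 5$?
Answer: $- \frac{2035}{18} \approx -113.06$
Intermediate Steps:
$t{\left(A \right)} = - \frac{5}{2}$ ($t{\left(A \right)} = \left(- \frac{1}{2}\right) 5 = - \frac{5}{2}$)
$k{\left(J \right)} = - \frac{7}{2} - 2 J^{2}$ ($k{\left(J \right)} = \left(- \frac{5}{2} - 2 J^{2}\right) - 1 = - \frac{7}{2} - 2 J^{2}$)
$p = - \frac{407}{3}$ ($p = - \frac{\left(-2\right) \left(- \frac{7}{2} - 2 \cdot 10^{2}\right)}{3} = - \frac{\left(-2\right) \left(- \frac{7}{2} - 200\right)}{3} = - \frac{\left(-2\right) \left(- \frac{407}{2}\right)}{3} = \left(- \frac{1}{3}\right) 407 = - \frac{407}{3} \approx -135.67$)
$m{\left(T,u \right)} = \frac{5}{6}$ ($m{\left(T,u \right)} = \frac{1 \cdot 5}{6} = \frac{1}{6} \cdot 5 = \frac{5}{6}$)
$p m{\left(11,G{\left(3,-3 \right)} \right)} = \left(- \frac{407}{3}\right) \frac{5}{6} = - \frac{2035}{18}$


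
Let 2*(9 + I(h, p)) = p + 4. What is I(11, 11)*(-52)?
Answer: 78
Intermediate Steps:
I(h, p) = -7 + p/2 (I(h, p) = -9 + (p + 4)/2 = -9 + (4 + p)/2 = -9 + (2 + p/2) = -7 + p/2)
I(11, 11)*(-52) = (-7 + (1/2)*11)*(-52) = (-7 + 11/2)*(-52) = -3/2*(-52) = 78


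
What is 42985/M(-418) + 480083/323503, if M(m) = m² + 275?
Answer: 97919821372/56612701497 ≈ 1.7296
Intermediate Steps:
M(m) = 275 + m²
42985/M(-418) + 480083/323503 = 42985/(275 + (-418)²) + 480083/323503 = 42985/(275 + 174724) + 480083*(1/323503) = 42985/174999 + 480083/323503 = 97919821372/56612701497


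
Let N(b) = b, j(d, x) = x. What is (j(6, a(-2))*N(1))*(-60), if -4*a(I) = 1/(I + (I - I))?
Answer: -15/2 ≈ -7.5000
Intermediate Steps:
a(I) = -1/(4*I) (a(I) = -1/(4*(I + (I - I))) = -1/(4*(I + 0)) = -1/(4*I))
(j(6, a(-2))*N(1))*(-60) = (-¼/(-2)*1)*(-60) = (-¼*(-½)*1)*(-60) = ((⅛)*1)*(-60) = (⅛)*(-60) = -15/2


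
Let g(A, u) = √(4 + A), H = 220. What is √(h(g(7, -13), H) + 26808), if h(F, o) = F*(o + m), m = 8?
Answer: 2*√(6702 + 57*√11) ≈ 166.02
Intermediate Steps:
h(F, o) = F*(8 + o) (h(F, o) = F*(o + 8) = F*(8 + o))
√(h(g(7, -13), H) + 26808) = √(√(4 + 7)*(8 + 220) + 26808) = √(√11*228 + 26808) = √(228*√11 + 26808) = √(26808 + 228*√11)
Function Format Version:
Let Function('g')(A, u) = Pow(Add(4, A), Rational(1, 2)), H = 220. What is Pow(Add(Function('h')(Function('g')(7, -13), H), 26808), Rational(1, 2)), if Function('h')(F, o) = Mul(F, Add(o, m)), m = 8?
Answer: Mul(2, Pow(Add(6702, Mul(57, Pow(11, Rational(1, 2)))), Rational(1, 2))) ≈ 166.02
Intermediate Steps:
Function('h')(F, o) = Mul(F, Add(8, o)) (Function('h')(F, o) = Mul(F, Add(o, 8)) = Mul(F, Add(8, o)))
Pow(Add(Function('h')(Function('g')(7, -13), H), 26808), Rational(1, 2)) = Pow(Add(Mul(Pow(Add(4, 7), Rational(1, 2)), Add(8, 220)), 26808), Rational(1, 2)) = Pow(Add(Mul(Pow(11, Rational(1, 2)), 228), 26808), Rational(1, 2)) = Pow(Add(Mul(228, Pow(11, Rational(1, 2))), 26808), Rational(1, 2)) = Pow(Add(26808, Mul(228, Pow(11, Rational(1, 2)))), Rational(1, 2))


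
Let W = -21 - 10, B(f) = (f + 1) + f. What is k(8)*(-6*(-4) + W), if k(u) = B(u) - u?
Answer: -63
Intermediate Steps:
B(f) = 1 + 2*f (B(f) = (1 + f) + f = 1 + 2*f)
W = -31
k(u) = 1 + u (k(u) = (1 + 2*u) - u = 1 + u)
k(8)*(-6*(-4) + W) = (1 + 8)*(-6*(-4) - 31) = 9*(24 - 31) = 9*(-7) = -63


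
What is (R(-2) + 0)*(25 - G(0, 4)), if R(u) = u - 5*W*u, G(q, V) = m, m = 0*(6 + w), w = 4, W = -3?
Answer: -800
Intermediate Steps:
m = 0 (m = 0*(6 + 4) = 0*10 = 0)
G(q, V) = 0
R(u) = 16*u (R(u) = u - 5*(-3)*u = u - (-15)*u = u + 15*u = 16*u)
(R(-2) + 0)*(25 - G(0, 4)) = (16*(-2) + 0)*(25 - 1*0) = (-32 + 0)*(25 + 0) = -32*25 = -800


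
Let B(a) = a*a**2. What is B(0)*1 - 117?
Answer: -117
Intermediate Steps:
B(a) = a**3
B(0)*1 - 117 = 0**3*1 - 117 = 0*1 - 117 = 0 - 117 = -117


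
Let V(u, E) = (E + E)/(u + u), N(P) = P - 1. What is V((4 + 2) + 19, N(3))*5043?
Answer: 10086/25 ≈ 403.44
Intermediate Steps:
N(P) = -1 + P
V(u, E) = E/u (V(u, E) = (2*E)/((2*u)) = (2*E)*(1/(2*u)) = E/u)
V((4 + 2) + 19, N(3))*5043 = ((-1 + 3)/((4 + 2) + 19))*5043 = (2/(6 + 19))*5043 = (2/25)*5043 = 10086/25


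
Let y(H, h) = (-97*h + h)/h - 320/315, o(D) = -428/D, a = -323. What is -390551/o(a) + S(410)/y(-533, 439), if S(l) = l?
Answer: -96378433277/326992 ≈ -2.9474e+5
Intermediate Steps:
y(H, h) = -6112/63 (y(H, h) = (-96*h)/h - 320*1/315 = -96 - 64/63 = -6112/63)
-390551/o(a) + S(410)/y(-533, 439) = -390551/((-428/(-323))) + 410/(-6112/63) = -390551/((-428*(-1/323))) + 410*(-63/6112) = -390551/428/323 - 12915/3056 = -390551*323/428 - 12915/3056 = -126147973/428 - 12915/3056 = -96378433277/326992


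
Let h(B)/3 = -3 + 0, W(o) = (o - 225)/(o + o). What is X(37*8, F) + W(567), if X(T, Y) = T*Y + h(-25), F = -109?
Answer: -2033180/63 ≈ -32273.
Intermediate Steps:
W(o) = (-225 + o)/(2*o) (W(o) = (-225 + o)/((2*o)) = (-225 + o)*(1/(2*o)) = (-225 + o)/(2*o))
h(B) = -9 (h(B) = 3*(-3 + 0) = 3*(-3) = -9)
X(T, Y) = -9 + T*Y (X(T, Y) = T*Y - 9 = -9 + T*Y)
X(37*8, F) + W(567) = (-9 + (37*8)*(-109)) + (½)*(-225 + 567)/567 = (-9 + 296*(-109)) + (½)*(1/567)*342 = (-9 - 32264) + 19/63 = -32273 + 19/63 = -2033180/63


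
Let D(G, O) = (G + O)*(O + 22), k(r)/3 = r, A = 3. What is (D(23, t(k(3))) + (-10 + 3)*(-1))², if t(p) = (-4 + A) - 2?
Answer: 149769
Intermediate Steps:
k(r) = 3*r
t(p) = -3 (t(p) = (-4 + 3) - 2 = -1 - 2 = -3)
D(G, O) = (22 + O)*(G + O) (D(G, O) = (G + O)*(22 + O) = (22 + O)*(G + O))
(D(23, t(k(3))) + (-10 + 3)*(-1))² = (((-3)² + 22*23 + 22*(-3) + 23*(-3)) + (-10 + 3)*(-1))² = ((9 + 506 - 66 - 69) - 7*(-1))² = (380 + 7)² = 387² = 149769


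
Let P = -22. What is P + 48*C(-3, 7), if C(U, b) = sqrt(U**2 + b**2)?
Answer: -22 + 48*sqrt(58) ≈ 343.56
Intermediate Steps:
P + 48*C(-3, 7) = -22 + 48*sqrt((-3)**2 + 7**2) = -22 + 48*sqrt(9 + 49) = -22 + 48*sqrt(58)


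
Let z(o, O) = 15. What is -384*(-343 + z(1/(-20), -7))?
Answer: 125952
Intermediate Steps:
-384*(-343 + z(1/(-20), -7)) = -384*(-343 + 15) = -384*(-328) = 125952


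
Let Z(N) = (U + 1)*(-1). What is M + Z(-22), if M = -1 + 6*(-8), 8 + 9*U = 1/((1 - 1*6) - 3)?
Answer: -3535/72 ≈ -49.097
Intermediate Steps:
U = -65/72 (U = -8/9 + 1/(9*((1 - 1*6) - 3)) = -8/9 + 1/(9*((1 - 6) - 3)) = -8/9 + 1/(9*(-5 - 3)) = -8/9 + (1/9)/(-8) = -8/9 + (1/9)*(-1/8) = -8/9 - 1/72 = -65/72 ≈ -0.90278)
Z(N) = -7/72 (Z(N) = (-65/72 + 1)*(-1) = (7/72)*(-1) = -7/72)
M = -49 (M = -1 - 48 = -49)
M + Z(-22) = -49 - 7/72 = -3535/72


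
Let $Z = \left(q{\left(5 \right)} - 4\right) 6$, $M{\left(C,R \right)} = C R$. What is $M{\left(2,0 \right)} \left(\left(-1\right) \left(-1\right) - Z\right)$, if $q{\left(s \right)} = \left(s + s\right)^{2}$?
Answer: $0$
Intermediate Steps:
$q{\left(s \right)} = 4 s^{2}$ ($q{\left(s \right)} = \left(2 s\right)^{2} = 4 s^{2}$)
$Z = 576$ ($Z = \left(4 \cdot 5^{2} - 4\right) 6 = \left(4 \cdot 25 - 4\right) 6 = \left(100 - 4\right) 6 = 96 \cdot 6 = 576$)
$M{\left(2,0 \right)} \left(\left(-1\right) \left(-1\right) - Z\right) = 2 \cdot 0 \left(\left(-1\right) \left(-1\right) - 576\right) = 0 \left(1 - 576\right) = 0 \left(-575\right) = 0$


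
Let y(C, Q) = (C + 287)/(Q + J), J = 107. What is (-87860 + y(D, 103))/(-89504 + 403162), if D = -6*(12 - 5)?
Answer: -527153/1881948 ≈ -0.28011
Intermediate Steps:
D = -42 (D = -6*7 = -42)
y(C, Q) = (287 + C)/(107 + Q) (y(C, Q) = (C + 287)/(Q + 107) = (287 + C)/(107 + Q))
(-87860 + y(D, 103))/(-89504 + 403162) = (-87860 + (287 - 42)/(107 + 103))/(-89504 + 403162) = (-87860 + 245/210)/313658 = (-87860 + (1/210)*245)*(1/313658) = (-87860 + 7/6)*(1/313658) = -527153/6*1/313658 = -527153/1881948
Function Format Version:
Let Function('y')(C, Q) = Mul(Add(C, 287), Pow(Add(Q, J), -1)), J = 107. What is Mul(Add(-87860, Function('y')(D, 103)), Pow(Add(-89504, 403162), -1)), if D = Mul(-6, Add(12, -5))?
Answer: Rational(-527153, 1881948) ≈ -0.28011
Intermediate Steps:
D = -42 (D = Mul(-6, 7) = -42)
Function('y')(C, Q) = Mul(Pow(Add(107, Q), -1), Add(287, C)) (Function('y')(C, Q) = Mul(Add(C, 287), Pow(Add(Q, 107), -1)) = Mul(Add(287, C), Pow(Add(107, Q), -1)) = Mul(Pow(Add(107, Q), -1), Add(287, C)))
Mul(Add(-87860, Function('y')(D, 103)), Pow(Add(-89504, 403162), -1)) = Mul(Add(-87860, Mul(Pow(Add(107, 103), -1), Add(287, -42))), Pow(Add(-89504, 403162), -1)) = Mul(Add(-87860, Mul(Pow(210, -1), 245)), Pow(313658, -1)) = Mul(Add(-87860, Mul(Rational(1, 210), 245)), Rational(1, 313658)) = Mul(Add(-87860, Rational(7, 6)), Rational(1, 313658)) = Mul(Rational(-527153, 6), Rational(1, 313658)) = Rational(-527153, 1881948)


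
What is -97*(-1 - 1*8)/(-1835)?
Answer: -873/1835 ≈ -0.47575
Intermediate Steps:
-97*(-1 - 1*8)/(-1835) = -97*(-1 - 8)*(-1/1835) = -97*(-9)*(-1/1835) = 873*(-1/1835) = -873/1835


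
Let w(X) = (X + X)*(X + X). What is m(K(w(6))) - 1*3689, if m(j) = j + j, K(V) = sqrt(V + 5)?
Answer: -3689 + 2*sqrt(149) ≈ -3664.6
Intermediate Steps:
w(X) = 4*X**2 (w(X) = (2*X)*(2*X) = 4*X**2)
K(V) = sqrt(5 + V)
m(j) = 2*j
m(K(w(6))) - 1*3689 = 2*sqrt(5 + 4*6**2) - 1*3689 = 2*sqrt(5 + 4*36) - 3689 = 2*sqrt(5 + 144) - 3689 = 2*sqrt(149) - 3689 = -3689 + 2*sqrt(149)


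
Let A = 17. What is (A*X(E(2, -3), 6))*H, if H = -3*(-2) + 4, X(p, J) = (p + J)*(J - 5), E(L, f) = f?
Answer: 510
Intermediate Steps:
X(p, J) = (-5 + J)*(J + p) (X(p, J) = (J + p)*(-5 + J) = (-5 + J)*(J + p))
H = 10 (H = 6 + 4 = 10)
(A*X(E(2, -3), 6))*H = (17*(6² - 5*6 - 5*(-3) + 6*(-3)))*10 = (17*(36 - 30 + 15 - 18))*10 = (17*3)*10 = 51*10 = 510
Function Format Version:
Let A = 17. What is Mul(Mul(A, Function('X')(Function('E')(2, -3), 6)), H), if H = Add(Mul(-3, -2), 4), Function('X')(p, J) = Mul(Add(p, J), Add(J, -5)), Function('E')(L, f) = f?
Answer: 510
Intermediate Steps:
Function('X')(p, J) = Mul(Add(-5, J), Add(J, p)) (Function('X')(p, J) = Mul(Add(J, p), Add(-5, J)) = Mul(Add(-5, J), Add(J, p)))
H = 10 (H = Add(6, 4) = 10)
Mul(Mul(A, Function('X')(Function('E')(2, -3), 6)), H) = Mul(Mul(17, Add(Pow(6, 2), Mul(-5, 6), Mul(-5, -3), Mul(6, -3))), 10) = Mul(Mul(17, Add(36, -30, 15, -18)), 10) = Mul(Mul(17, 3), 10) = Mul(51, 10) = 510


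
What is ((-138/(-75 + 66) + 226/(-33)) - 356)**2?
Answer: 131515024/1089 ≈ 1.2077e+5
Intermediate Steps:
((-138/(-75 + 66) + 226/(-33)) - 356)**2 = ((-138/(-9) + 226*(-1/33)) - 356)**2 = ((-138*(-1/9) - 226/33) - 356)**2 = ((46/3 - 226/33) - 356)**2 = (280/33 - 356)**2 = (-11468/33)**2 = 131515024/1089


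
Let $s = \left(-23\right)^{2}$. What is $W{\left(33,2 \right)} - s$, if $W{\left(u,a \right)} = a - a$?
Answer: $-529$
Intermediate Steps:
$s = 529$
$W{\left(u,a \right)} = 0$
$W{\left(33,2 \right)} - s = 0 - 529 = -529$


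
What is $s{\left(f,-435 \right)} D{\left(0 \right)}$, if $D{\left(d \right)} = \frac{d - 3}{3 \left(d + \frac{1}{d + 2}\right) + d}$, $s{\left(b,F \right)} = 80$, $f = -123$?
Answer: $-160$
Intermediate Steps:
$D{\left(d \right)} = \frac{-3 + d}{\frac{3}{2 + d} + 4 d}$ ($D{\left(d \right)} = \frac{-3 + d}{3 \left(d + \frac{1}{2 + d}\right) + d} = \frac{-3 + d}{\left(3 d + \frac{3}{2 + d}\right) + d} = \frac{-3 + d}{\frac{3}{2 + d} + 4 d}$)
$s{\left(f,-435 \right)} D{\left(0 \right)} = 80 \frac{-6 + 0^{2} - 0}{3 + 4 \cdot 0^{2} + 8 \cdot 0} = 80 \frac{-6 + 0 + 0}{3 + 4 \cdot 0 + 0} = 80 \frac{1}{3 + 0 + 0} \left(-6\right) = 80 \cdot \frac{1}{3} \left(-6\right) = 80 \left(-2\right) = -160$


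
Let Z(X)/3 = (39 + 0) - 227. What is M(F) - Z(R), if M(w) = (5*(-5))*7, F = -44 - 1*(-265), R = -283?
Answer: 389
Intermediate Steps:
Z(X) = -564 (Z(X) = 3*((39 + 0) - 227) = 3*(39 - 227) = 3*(-188) = -564)
F = 221 (F = -44 + 265 = 221)
M(w) = -175 (M(w) = -25*7 = -175)
M(F) - Z(R) = -175 - 1*(-564) = -175 + 564 = 389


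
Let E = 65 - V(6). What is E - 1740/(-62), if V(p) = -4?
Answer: 3009/31 ≈ 97.064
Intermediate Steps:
E = 69 (E = 65 - 1*(-4) = 65 + 4 = 69)
E - 1740/(-62) = 69 - 1740/(-62) = 69 - 1740*(-1)/62 = 69 - 12*(-145/62) = 69 + 870/31 = 3009/31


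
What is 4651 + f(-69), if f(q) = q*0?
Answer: 4651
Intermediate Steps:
f(q) = 0
4651 + f(-69) = 4651 + 0 = 4651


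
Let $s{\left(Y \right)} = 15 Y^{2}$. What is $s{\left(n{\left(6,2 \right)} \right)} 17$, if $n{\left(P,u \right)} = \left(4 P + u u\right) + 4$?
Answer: $261120$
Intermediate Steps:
$n{\left(P,u \right)} = 4 + u^{2} + 4 P$ ($n{\left(P,u \right)} = \left(4 P + u^{2}\right) + 4 = \left(u^{2} + 4 P\right) + 4 = 4 + u^{2} + 4 P$)
$s{\left(n{\left(6,2 \right)} \right)} 17 = 15 \left(4 + 2^{2} + 4 \cdot 6\right)^{2} \cdot 17 = 15 \left(4 + 4 + 24\right)^{2} \cdot 17 = 15 \cdot 32^{2} \cdot 17 = 15 \cdot 1024 \cdot 17 = 15360 \cdot 17 = 261120$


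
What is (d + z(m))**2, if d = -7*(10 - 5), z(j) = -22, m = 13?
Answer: 3249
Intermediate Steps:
d = -35 (d = -7*5 = -35)
(d + z(m))**2 = (-35 - 22)**2 = (-57)**2 = 3249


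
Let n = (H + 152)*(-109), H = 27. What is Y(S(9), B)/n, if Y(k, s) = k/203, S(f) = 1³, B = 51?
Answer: -1/3960733 ≈ -2.5248e-7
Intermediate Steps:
S(f) = 1
Y(k, s) = k/203 (Y(k, s) = k*(1/203) = k/203)
n = -19511 (n = (27 + 152)*(-109) = 179*(-109) = -19511)
Y(S(9), B)/n = ((1/203)*1)/(-19511) = (1/203)*(-1/19511) = -1/3960733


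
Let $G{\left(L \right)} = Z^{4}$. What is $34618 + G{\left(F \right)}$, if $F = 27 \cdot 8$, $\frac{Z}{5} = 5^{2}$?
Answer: $244175243$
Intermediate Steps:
$Z = 125$ ($Z = 5 \cdot 5^{2} = 5 \cdot 25 = 125$)
$F = 216$
$G{\left(L \right)} = 244140625$ ($G{\left(L \right)} = 125^{4} = 244140625$)
$34618 + G{\left(F \right)} = 34618 + 244140625 = 244175243$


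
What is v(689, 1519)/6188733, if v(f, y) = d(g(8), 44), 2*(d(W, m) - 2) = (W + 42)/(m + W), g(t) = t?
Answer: 43/107271372 ≈ 4.0085e-7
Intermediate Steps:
d(W, m) = 2 + (42 + W)/(2*(W + m)) (d(W, m) = 2 + ((W + 42)/(m + W))/2 = 2 + ((42 + W)/(W + m))/2 = 2 + (42 + W)/(2*(W + m)))
v(f, y) = 129/52 (v(f, y) = (21 + 2*44 + (5/2)*8)/(8 + 44) = (21 + 88 + 20)/52 = (1/52)*129 = 129/52)
v(689, 1519)/6188733 = (129/52)/6188733 = (129/52)*(1/6188733) = 43/107271372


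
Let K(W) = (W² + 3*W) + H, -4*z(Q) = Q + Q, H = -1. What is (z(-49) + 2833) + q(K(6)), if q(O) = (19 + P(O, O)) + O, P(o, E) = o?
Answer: 5965/2 ≈ 2982.5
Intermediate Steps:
z(Q) = -Q/2 (z(Q) = -(Q + Q)/4 = -Q/2)
K(W) = -1 + W² + 3*W (K(W) = (W² + 3*W) - 1 = -1 + W² + 3*W)
q(O) = 19 + 2*O (q(O) = (19 + O) + O = 19 + 2*O)
(z(-49) + 2833) + q(K(6)) = (-½*(-49) + 2833) + (19 + 2*(-1 + 6² + 3*6)) = (49/2 + 2833) + (19 + 2*(-1 + 36 + 18)) = 5715/2 + (19 + 2*53) = 5715/2 + (19 + 106) = 5715/2 + 125 = 5965/2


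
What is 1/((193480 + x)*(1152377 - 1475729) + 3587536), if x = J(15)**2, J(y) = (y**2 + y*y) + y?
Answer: -1/132475343624 ≈ -7.5486e-12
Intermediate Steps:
J(y) = y + 2*y**2 (J(y) = (y**2 + y**2) + y = 2*y**2 + y = y + 2*y**2)
x = 216225 (x = (15*(1 + 2*15))**2 = (15*(1 + 30))**2 = (15*31)**2 = 465**2 = 216225)
1/((193480 + x)*(1152377 - 1475729) + 3587536) = 1/((193480 + 216225)*(1152377 - 1475729) + 3587536) = 1/(409705*(-323352) + 3587536) = 1/(-132478931160 + 3587536) = 1/(-132475343624) = -1/132475343624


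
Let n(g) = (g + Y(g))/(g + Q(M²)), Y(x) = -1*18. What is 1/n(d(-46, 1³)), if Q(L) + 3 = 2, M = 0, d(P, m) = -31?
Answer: 32/49 ≈ 0.65306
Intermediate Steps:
Q(L) = -1 (Q(L) = -3 + 2 = -1)
Y(x) = -18
n(g) = (-18 + g)/(-1 + g) (n(g) = (g - 18)/(g - 1) = (-18 + g)/(-1 + g))
1/n(d(-46, 1³)) = 1/((-18 - 31)/(-1 - 31)) = 1/(-49/(-32)) = 1/(-1/32*(-49)) = 1/(49/32) = 32/49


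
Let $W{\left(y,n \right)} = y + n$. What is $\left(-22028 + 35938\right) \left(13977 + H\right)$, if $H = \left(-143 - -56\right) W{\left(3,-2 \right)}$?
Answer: $193209900$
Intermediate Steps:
$W{\left(y,n \right)} = n + y$
$H = -87$ ($H = \left(-143 - -56\right) \left(-2 + 3\right) = \left(-143 + 56\right) 1 = \left(-87\right) 1 = -87$)
$\left(-22028 + 35938\right) \left(13977 + H\right) = \left(-22028 + 35938\right) \left(13977 - 87\right) = 13910 \cdot 13890 = 193209900$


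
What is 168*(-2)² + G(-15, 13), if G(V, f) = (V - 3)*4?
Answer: 600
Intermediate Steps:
G(V, f) = -12 + 4*V (G(V, f) = (-3 + V)*4 = -12 + 4*V)
168*(-2)² + G(-15, 13) = 168*(-2)² + (-12 + 4*(-15)) = 168*4 + (-12 - 60) = 672 - 72 = 600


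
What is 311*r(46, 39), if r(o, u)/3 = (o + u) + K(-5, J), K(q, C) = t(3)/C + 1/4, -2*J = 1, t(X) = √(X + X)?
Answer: 318153/4 - 1866*√6 ≈ 74968.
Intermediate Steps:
t(X) = √2*√X (t(X) = √(2*X) = √2*√X)
J = -½ (J = -½*1 = -½ ≈ -0.50000)
K(q, C) = ¼ + √6/C (K(q, C) = (√2*√3)/C + 1/4 = √6/C + 1*(¼) = √6/C + ¼ = ¼ + √6/C)
r(o, u) = ¾ - 6*√6 + 3*o + 3*u (r(o, u) = 3*((o + u) + (√6 + (¼)*(-½))/(-½)) = 3*((o + u) - 2*(√6 - ⅛)) = 3*((o + u) - 2*(-⅛ + √6)) = 3*((o + u) + (¼ - 2*√6)) = 3*(¼ + o + u - 2*√6) = ¾ - 6*√6 + 3*o + 3*u)
311*r(46, 39) = 311*(¾ - 6*√6 + 3*46 + 3*39) = 311*(¾ - 6*√6 + 138 + 117) = 311*(1023/4 - 6*√6) = 318153/4 - 1866*√6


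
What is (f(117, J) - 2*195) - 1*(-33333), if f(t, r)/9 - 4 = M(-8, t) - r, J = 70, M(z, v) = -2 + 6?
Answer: 32385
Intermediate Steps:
M(z, v) = 4
f(t, r) = 72 - 9*r (f(t, r) = 36 + 9*(4 - r) = 36 + (36 - 9*r) = 72 - 9*r)
(f(117, J) - 2*195) - 1*(-33333) = ((72 - 9*70) - 2*195) - 1*(-33333) = ((72 - 630) - 1*390) + 33333 = (-558 - 390) + 33333 = -948 + 33333 = 32385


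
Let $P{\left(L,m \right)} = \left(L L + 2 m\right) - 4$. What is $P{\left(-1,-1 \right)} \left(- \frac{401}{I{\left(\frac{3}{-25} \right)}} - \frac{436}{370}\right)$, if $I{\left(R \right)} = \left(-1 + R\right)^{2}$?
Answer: $\frac{46536537}{29008} \approx 1604.3$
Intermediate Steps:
$P{\left(L,m \right)} = -4 + L^{2} + 2 m$ ($P{\left(L,m \right)} = \left(L^{2} + 2 m\right) - 4 = -4 + L^{2} + 2 m$)
$P{\left(-1,-1 \right)} \left(- \frac{401}{I{\left(\frac{3}{-25} \right)}} - \frac{436}{370}\right) = \left(-4 + \left(-1\right)^{2} + 2 \left(-1\right)\right) \left(- \frac{401}{\left(-1 + \frac{3}{-25}\right)^{2}} - \frac{436}{370}\right) = \left(-4 + 1 - 2\right) \left(- \frac{401}{\left(-1 + 3 \left(- \frac{1}{25}\right)\right)^{2}} - \frac{218}{185}\right) = - 5 \left(- \frac{401}{\left(-1 - \frac{3}{25}\right)^{2}} - \frac{218}{185}\right) = - 5 \left(- \frac{401}{\left(- \frac{28}{25}\right)^{2}} - \frac{218}{185}\right) = - 5 \left(- \frac{401}{\frac{784}{625}} - \frac{218}{185}\right) = - 5 \left(\left(-401\right) \frac{625}{784} - \frac{218}{185}\right) = - 5 \left(- \frac{250625}{784} - \frac{218}{185}\right) = \left(-5\right) \left(- \frac{46536537}{145040}\right) = \frac{46536537}{29008}$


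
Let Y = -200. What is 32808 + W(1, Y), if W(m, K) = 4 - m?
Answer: 32811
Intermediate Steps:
32808 + W(1, Y) = 32808 + (4 - 1*1) = 32808 + (4 - 1) = 32808 + 3 = 32811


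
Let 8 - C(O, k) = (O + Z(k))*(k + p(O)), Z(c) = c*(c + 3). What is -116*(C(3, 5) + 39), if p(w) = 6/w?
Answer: 29464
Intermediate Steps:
Z(c) = c*(3 + c)
C(O, k) = 8 - (O + k*(3 + k))*(k + 6/O)
-116*(C(3, 5) + 39) = -116*((3*(2 - 1*3*5 - 1*5²*(3 + 5)) - 6*5*(3 + 5))/3 + 39) = -116*((3*(2 - 15 - 1*25*8) - 6*5*8)/3 + 39) = -116*((3*(2 - 15 - 200) - 240)/3 + 39) = -116*((3*(-213) - 240)/3 + 39) = -116*((-639 - 240)/3 + 39) = -116*((⅓)*(-879) + 39) = -116*(-293 + 39) = -116*(-254) = 29464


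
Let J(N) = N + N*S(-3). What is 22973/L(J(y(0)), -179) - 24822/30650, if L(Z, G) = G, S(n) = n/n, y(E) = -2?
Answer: -354282794/2743175 ≈ -129.15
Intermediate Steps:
S(n) = 1
J(N) = 2*N (J(N) = N + N*1 = N + N = 2*N)
22973/L(J(y(0)), -179) - 24822/30650 = 22973/(-179) - 24822/30650 = 22973*(-1/179) - 24822*1/30650 = -22973/179 - 12411/15325 = -354282794/2743175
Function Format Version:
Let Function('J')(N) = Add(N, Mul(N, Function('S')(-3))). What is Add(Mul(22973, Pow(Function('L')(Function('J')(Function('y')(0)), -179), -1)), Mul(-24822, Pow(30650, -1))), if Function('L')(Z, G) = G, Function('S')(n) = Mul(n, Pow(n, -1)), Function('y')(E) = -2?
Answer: Rational(-354282794, 2743175) ≈ -129.15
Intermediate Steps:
Function('S')(n) = 1
Function('J')(N) = Mul(2, N) (Function('J')(N) = Add(N, Mul(N, 1)) = Add(N, N) = Mul(2, N))
Add(Mul(22973, Pow(Function('L')(Function('J')(Function('y')(0)), -179), -1)), Mul(-24822, Pow(30650, -1))) = Add(Mul(22973, Pow(-179, -1)), Mul(-24822, Pow(30650, -1))) = Add(Mul(22973, Rational(-1, 179)), Mul(-24822, Rational(1, 30650))) = Add(Rational(-22973, 179), Rational(-12411, 15325)) = Rational(-354282794, 2743175)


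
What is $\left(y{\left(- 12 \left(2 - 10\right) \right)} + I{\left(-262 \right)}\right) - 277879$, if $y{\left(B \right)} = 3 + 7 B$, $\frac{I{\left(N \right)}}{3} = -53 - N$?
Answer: $-276577$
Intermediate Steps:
$I{\left(N \right)} = -159 - 3 N$ ($I{\left(N \right)} = 3 \left(-53 - N\right) = -159 - 3 N$)
$\left(y{\left(- 12 \left(2 - 10\right) \right)} + I{\left(-262 \right)}\right) - 277879 = \left(\left(3 + 7 \left(- 12 \left(2 - 10\right)\right)\right) - -627\right) - 277879 = \left(\left(3 + 7 \left(\left(-12\right) \left(-8\right)\right)\right) + \left(-159 + 786\right)\right) - 277879 = \left(\left(3 + 7 \cdot 96\right) + 627\right) - 277879 = \left(\left(3 + 672\right) + 627\right) - 277879 = \left(675 + 627\right) - 277879 = 1302 - 277879 = -276577$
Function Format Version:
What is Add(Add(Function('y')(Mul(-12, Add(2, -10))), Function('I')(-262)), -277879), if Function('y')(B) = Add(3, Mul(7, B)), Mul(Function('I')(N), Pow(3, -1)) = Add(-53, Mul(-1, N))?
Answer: -276577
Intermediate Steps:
Function('I')(N) = Add(-159, Mul(-3, N)) (Function('I')(N) = Mul(3, Add(-53, Mul(-1, N))) = Add(-159, Mul(-3, N)))
Add(Add(Function('y')(Mul(-12, Add(2, -10))), Function('I')(-262)), -277879) = Add(Add(Add(3, Mul(7, Mul(-12, Add(2, -10)))), Add(-159, Mul(-3, -262))), -277879) = Add(Add(Add(3, Mul(7, Mul(-12, -8))), Add(-159, 786)), -277879) = Add(Add(Add(3, Mul(7, 96)), 627), -277879) = Add(Add(Add(3, 672), 627), -277879) = Add(Add(675, 627), -277879) = Add(1302, -277879) = -276577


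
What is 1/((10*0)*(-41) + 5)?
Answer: 1/5 ≈ 0.20000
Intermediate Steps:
1/((10*0)*(-41) + 5) = 1/(0*(-41) + 5) = 1/(0 + 5) = 1/5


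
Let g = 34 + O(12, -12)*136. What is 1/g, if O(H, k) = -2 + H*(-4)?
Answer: -1/6766 ≈ -0.00014780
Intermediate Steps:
O(H, k) = -2 - 4*H
g = -6766 (g = 34 + (-2 - 4*12)*136 = 34 + (-2 - 48)*136 = 34 - 50*136 = 34 - 6800 = -6766)
1/g = 1/(-6766) = -1/6766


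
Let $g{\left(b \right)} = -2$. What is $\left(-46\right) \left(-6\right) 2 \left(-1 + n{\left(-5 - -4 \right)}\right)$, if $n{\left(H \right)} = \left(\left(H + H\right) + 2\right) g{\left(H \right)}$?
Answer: $-552$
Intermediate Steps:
$n{\left(H \right)} = -4 - 4 H$ ($n{\left(H \right)} = \left(\left(H + H\right) + 2\right) \left(-2\right) = \left(2 H + 2\right) \left(-2\right) = \left(2 + 2 H\right) \left(-2\right) = -4 - 4 H$)
$\left(-46\right) \left(-6\right) 2 \left(-1 + n{\left(-5 - -4 \right)}\right) = \left(-46\right) \left(-6\right) 2 \left(-1 - \left(4 + 4 \left(-5 - -4\right)\right)\right) = 276 \cdot 2 \left(-1 - \left(4 + 4 \left(-5 + 4\right)\right)\right) = 276 \cdot 2 \left(-1 - 0\right) = 276 \cdot 2 \left(-1 + \left(-4 + 4\right)\right) = 276 \cdot 2 \left(-1 + 0\right) = 276 \cdot 2 \left(-1\right) = 276 \left(-2\right) = -552$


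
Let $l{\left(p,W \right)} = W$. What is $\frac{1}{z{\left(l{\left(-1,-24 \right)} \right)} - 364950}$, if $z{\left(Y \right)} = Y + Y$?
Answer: $- \frac{1}{364998} \approx -2.7397 \cdot 10^{-6}$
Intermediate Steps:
$z{\left(Y \right)} = 2 Y$
$\frac{1}{z{\left(l{\left(-1,-24 \right)} \right)} - 364950} = \frac{1}{2 \left(-24\right) - 364950} = \frac{1}{-48 - 364950} = \frac{1}{-364998} = - \frac{1}{364998}$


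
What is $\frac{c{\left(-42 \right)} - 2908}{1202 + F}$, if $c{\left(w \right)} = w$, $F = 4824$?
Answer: $- \frac{1475}{3013} \approx -0.48955$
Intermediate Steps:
$\frac{c{\left(-42 \right)} - 2908}{1202 + F} = \frac{-42 - 2908}{1202 + 4824} = - \frac{2950}{6026} = \left(-2950\right) \frac{1}{6026} = - \frac{1475}{3013}$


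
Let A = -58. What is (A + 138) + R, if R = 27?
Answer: 107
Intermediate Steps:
(A + 138) + R = (-58 + 138) + 27 = 80 + 27 = 107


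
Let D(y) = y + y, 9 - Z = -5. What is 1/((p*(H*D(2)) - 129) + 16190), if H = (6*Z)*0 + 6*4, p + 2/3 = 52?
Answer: 1/20989 ≈ 4.7644e-5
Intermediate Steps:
Z = 14 (Z = 9 - 1*(-5) = 9 + 5 = 14)
D(y) = 2*y
p = 154/3 (p = -⅔ + 52 = 154/3 ≈ 51.333)
H = 24 (H = (6*14)*0 + 6*4 = 84*0 + 24 = 0 + 24 = 24)
1/((p*(H*D(2)) - 129) + 16190) = 1/((154*(24*(2*2))/3 - 129) + 16190) = 1/((154*(24*4)/3 - 129) + 16190) = 1/(((154/3)*96 - 129) + 16190) = 1/((4928 - 129) + 16190) = 1/(4799 + 16190) = 1/20989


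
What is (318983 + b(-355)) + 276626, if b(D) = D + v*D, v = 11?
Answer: 591349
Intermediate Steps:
b(D) = 12*D (b(D) = D + 11*D = 12*D)
(318983 + b(-355)) + 276626 = (318983 + 12*(-355)) + 276626 = (318983 - 4260) + 276626 = 314723 + 276626 = 591349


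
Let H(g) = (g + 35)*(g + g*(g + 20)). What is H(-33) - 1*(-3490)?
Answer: 4282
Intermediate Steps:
H(g) = (35 + g)*(g + g*(20 + g))
H(-33) - 1*(-3490) = -33*(735 + (-33)² + 56*(-33)) - 1*(-3490) = -33*(735 + 1089 - 1848) + 3490 = -33*(-24) + 3490 = 792 + 3490 = 4282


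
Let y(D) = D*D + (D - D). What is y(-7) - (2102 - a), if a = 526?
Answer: -1527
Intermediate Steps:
y(D) = D² (y(D) = D² + 0 = D²)
y(-7) - (2102 - a) = (-7)² - (2102 - 1*526) = 49 - (2102 - 526) = 49 - 1*1576 = 49 - 1576 = -1527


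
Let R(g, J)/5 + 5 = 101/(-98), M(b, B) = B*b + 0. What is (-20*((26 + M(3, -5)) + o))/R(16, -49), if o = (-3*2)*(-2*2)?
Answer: 13720/591 ≈ 23.215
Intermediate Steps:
M(b, B) = B*b
R(g, J) = -2955/98 (R(g, J) = -25 + 5*(101/(-98)) = -25 + 5*(101*(-1/98)) = -25 + 5*(-101/98) = -25 - 505/98 = -2955/98)
o = 24 (o = -6*(-4) = 24)
(-20*((26 + M(3, -5)) + o))/R(16, -49) = (-20*((26 - 5*3) + 24))/(-2955/98) = -20*((26 - 15) + 24)*(-98/2955) = -20*(11 + 24)*(-98/2955) = -20*35*(-98/2955) = -700*(-98/2955) = 13720/591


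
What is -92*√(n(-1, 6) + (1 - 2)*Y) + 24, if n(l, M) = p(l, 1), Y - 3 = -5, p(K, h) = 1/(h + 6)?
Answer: 24 - 92*√105/7 ≈ -110.67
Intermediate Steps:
p(K, h) = 1/(6 + h)
Y = -2 (Y = 3 - 5 = -2)
n(l, M) = ⅐ (n(l, M) = 1/(6 + 1) = 1/7 = ⅐)
-92*√(n(-1, 6) + (1 - 2)*Y) + 24 = -92*√(⅐ + (1 - 2)*(-2)) + 24 = -92*√(⅐ - 1*(-2)) + 24 = -92*√(⅐ + 2) + 24 = -92*√105/7 + 24 = 24 - 92*√105/7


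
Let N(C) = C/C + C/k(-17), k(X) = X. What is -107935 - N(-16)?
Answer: -1834928/17 ≈ -1.0794e+5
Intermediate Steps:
N(C) = 1 - C/17 (N(C) = C/C + C/(-17) = 1 + C*(-1/17) = 1 - C/17)
-107935 - N(-16) = -107935 - (1 - 1/17*(-16)) = -107935 - (1 + 16/17) = -107935 - 1*33/17 = -107935 - 33/17 = -1834928/17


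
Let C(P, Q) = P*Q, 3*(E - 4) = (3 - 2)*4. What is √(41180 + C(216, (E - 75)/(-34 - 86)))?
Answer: √1032635/5 ≈ 203.24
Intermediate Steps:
E = 16/3 (E = 4 + ((3 - 2)*4)/3 = 4 + (1*4)/3 = 4 + (⅓)*4 = 4 + 4/3 = 16/3 ≈ 5.3333)
√(41180 + C(216, (E - 75)/(-34 - 86))) = √(41180 + 216*((16/3 - 75)/(-34 - 86))) = √(41180 + 216*(-209/3/(-120))) = √(41180 + 216*(-209/3*(-1/120))) = √(41180 + 216*(209/360)) = √(41180 + 627/5) = √(206527/5) = √1032635/5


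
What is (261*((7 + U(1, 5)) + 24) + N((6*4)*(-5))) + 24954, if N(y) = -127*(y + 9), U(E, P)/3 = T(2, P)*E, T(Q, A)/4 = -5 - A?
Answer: 15822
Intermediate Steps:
T(Q, A) = -20 - 4*A (T(Q, A) = 4*(-5 - A) = -20 - 4*A)
U(E, P) = 3*E*(-20 - 4*P) (U(E, P) = 3*((-20 - 4*P)*E) = 3*(E*(-20 - 4*P)) = 3*E*(-20 - 4*P))
N(y) = -1143 - 127*y (N(y) = -127*(9 + y) = -1143 - 127*y)
(261*((7 + U(1, 5)) + 24) + N((6*4)*(-5))) + 24954 = (261*((7 - 12*1*(5 + 5)) + 24) + (-1143 - 127*6*4*(-5))) + 24954 = (261*((7 - 12*1*10) + 24) + (-1143 - 3048*(-5))) + 24954 = (261*((7 - 120) + 24) + (-1143 - 127*(-120))) + 24954 = (261*(-113 + 24) + (-1143 + 15240)) + 24954 = (261*(-89) + 14097) + 24954 = (-23229 + 14097) + 24954 = -9132 + 24954 = 15822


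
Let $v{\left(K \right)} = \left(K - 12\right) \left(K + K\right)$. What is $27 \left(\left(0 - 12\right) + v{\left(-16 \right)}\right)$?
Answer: $23868$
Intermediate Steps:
$v{\left(K \right)} = 2 K \left(-12 + K\right)$ ($v{\left(K \right)} = \left(-12 + K\right) 2 K = 2 K \left(-12 + K\right)$)
$27 \left(\left(0 - 12\right) + v{\left(-16 \right)}\right) = 27 \left(\left(0 - 12\right) + 2 \left(-16\right) \left(-12 - 16\right)\right) = 27 \left(\left(0 - 12\right) + 2 \left(-16\right) \left(-28\right)\right) = 27 \left(-12 + 896\right) = 27 \cdot 884 = 23868$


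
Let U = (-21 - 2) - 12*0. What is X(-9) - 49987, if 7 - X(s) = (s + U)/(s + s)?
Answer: -449836/9 ≈ -49982.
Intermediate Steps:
U = -23 (U = -23 + 0 = -23)
X(s) = 7 - (-23 + s)/(2*s) (X(s) = 7 - (s - 23)/(s + s) = 7 - (-23 + s)/(2*s))
X(-9) - 49987 = (½)*(23 + 13*(-9))/(-9) - 49987 = (½)*(-⅑)*(23 - 117) - 49987 = (½)*(-⅑)*(-94) - 49987 = 47/9 - 49987 = -449836/9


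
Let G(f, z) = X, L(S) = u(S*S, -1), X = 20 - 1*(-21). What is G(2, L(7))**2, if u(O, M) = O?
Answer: 1681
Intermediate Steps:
X = 41 (X = 20 + 21 = 41)
L(S) = S**2 (L(S) = S*S = S**2)
G(f, z) = 41
G(2, L(7))**2 = 41**2 = 1681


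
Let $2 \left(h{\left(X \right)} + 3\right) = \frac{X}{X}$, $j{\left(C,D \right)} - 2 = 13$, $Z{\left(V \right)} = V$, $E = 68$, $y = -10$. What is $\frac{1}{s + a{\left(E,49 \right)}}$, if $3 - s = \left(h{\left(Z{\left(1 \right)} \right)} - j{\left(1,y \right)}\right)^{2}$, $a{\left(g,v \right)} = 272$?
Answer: $- \frac{4}{125} \approx -0.032$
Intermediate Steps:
$j{\left(C,D \right)} = 15$ ($j{\left(C,D \right)} = 2 + 13 = 15$)
$h{\left(X \right)} = - \frac{5}{2}$ ($h{\left(X \right)} = -3 + \frac{X \frac{1}{X}}{2} = -3 + \frac{1}{2} \cdot 1 = -3 + \frac{1}{2} = - \frac{5}{2}$)
$s = - \frac{1213}{4}$ ($s = 3 - \left(- \frac{5}{2} - 15\right)^{2} = 3 - \left(- \frac{35}{2}\right)^{2} = 3 - \frac{1225}{4} = - \frac{1213}{4} \approx -303.25$)
$\frac{1}{s + a{\left(E,49 \right)}} = \frac{1}{- \frac{1213}{4} + 272} = \frac{1}{- \frac{125}{4}} = - \frac{4}{125}$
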